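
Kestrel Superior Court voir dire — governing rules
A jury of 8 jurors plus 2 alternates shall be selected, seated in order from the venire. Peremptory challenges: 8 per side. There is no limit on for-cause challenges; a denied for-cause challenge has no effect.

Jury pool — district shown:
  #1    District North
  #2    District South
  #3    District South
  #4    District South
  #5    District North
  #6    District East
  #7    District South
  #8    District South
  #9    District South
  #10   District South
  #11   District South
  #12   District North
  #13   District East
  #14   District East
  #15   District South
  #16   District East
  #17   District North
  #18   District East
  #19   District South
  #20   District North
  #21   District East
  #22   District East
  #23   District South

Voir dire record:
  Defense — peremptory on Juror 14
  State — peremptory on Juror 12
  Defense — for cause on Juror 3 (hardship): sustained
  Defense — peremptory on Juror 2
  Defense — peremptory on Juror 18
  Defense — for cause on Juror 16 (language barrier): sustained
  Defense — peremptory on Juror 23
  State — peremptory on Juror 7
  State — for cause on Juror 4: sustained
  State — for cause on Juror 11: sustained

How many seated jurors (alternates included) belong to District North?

Removed: #2, #3, #4, #7, #11, #12, #14, #16, #18, #23.
Seated (10 incl. alternates): #1, #5, #6, #8, #9, #10, #13, #15, #17, #19.
Of those, in District North: #1, #5, #17 → 3.

3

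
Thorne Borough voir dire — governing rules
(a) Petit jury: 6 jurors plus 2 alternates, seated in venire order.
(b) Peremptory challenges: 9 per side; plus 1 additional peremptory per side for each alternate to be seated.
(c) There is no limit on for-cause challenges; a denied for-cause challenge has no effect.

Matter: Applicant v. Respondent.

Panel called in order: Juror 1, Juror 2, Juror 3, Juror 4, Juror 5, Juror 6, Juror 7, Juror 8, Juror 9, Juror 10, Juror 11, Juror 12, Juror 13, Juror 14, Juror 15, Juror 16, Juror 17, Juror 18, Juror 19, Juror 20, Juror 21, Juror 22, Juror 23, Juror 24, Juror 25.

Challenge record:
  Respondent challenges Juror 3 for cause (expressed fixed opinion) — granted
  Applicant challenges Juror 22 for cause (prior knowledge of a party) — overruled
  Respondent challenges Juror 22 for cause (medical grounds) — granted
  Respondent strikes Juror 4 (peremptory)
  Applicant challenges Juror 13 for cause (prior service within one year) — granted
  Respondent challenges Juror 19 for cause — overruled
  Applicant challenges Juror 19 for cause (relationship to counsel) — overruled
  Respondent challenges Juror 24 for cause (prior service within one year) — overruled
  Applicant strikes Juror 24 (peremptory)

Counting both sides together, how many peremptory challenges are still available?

20

Applicant allotment: 9 base + 1 × 2 alternates = 11. Respondent allotment: 9 base + 1 × 2 alternates = 11.
Applicant peremptories used: #24 — 1 (for-cause on #22, #13, #19 don't count).
Respondent peremptories used: #4 — 1 (for-cause on #3, #22, #19, #24 don't count).
Remaining: (11 − 1) + (11 − 1) = 20.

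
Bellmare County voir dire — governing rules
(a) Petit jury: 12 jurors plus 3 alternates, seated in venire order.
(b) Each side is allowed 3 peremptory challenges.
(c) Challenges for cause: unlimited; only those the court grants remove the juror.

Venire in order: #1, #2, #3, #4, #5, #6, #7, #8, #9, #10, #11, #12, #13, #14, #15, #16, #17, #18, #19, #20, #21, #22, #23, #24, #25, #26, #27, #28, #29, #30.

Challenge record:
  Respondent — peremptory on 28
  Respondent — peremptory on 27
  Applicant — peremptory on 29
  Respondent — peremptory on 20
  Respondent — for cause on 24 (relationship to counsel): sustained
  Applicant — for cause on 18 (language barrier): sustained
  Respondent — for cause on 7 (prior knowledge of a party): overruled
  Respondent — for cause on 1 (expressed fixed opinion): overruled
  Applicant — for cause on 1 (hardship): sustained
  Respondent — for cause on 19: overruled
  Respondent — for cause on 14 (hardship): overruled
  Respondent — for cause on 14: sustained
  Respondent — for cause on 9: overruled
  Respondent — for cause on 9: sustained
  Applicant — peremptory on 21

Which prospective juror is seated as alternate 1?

16

Removed: #1, #9, #14, #18, #20, #21, #24, #27, #28, #29. (#7, #19 stay — for-cause denied.)
Seating in order: seats 1–12 → #2, #3, #4, #5, #6, #7, #8, #10, #11, #12, #13, #15; alternates → #16, #17, #19.
So alternate 1 is #16.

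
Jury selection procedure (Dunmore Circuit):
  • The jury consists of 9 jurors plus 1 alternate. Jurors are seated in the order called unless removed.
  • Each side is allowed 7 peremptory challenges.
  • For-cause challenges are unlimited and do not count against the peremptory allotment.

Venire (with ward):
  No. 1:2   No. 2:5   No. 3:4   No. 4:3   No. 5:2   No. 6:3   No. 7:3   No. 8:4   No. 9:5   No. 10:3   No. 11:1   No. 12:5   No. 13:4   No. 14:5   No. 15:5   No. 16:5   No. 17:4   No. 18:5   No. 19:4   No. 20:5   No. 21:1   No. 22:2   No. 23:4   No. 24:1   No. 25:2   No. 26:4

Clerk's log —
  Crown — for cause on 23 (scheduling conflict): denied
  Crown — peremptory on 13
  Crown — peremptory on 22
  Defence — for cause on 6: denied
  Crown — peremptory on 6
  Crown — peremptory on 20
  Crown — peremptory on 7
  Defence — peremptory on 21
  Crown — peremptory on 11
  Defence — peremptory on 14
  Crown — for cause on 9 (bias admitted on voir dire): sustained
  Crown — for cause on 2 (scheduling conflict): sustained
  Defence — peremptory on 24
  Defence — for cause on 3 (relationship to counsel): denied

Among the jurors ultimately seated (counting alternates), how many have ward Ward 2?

Removed: #2, #6, #7, #9, #11, #13, #14, #20, #21, #22, #24.
Seated (10 incl. alternates): #1, #3, #4, #5, #8, #10, #12, #15, #16, #17.
Of those, in Ward 2: #1, #5 → 2.

2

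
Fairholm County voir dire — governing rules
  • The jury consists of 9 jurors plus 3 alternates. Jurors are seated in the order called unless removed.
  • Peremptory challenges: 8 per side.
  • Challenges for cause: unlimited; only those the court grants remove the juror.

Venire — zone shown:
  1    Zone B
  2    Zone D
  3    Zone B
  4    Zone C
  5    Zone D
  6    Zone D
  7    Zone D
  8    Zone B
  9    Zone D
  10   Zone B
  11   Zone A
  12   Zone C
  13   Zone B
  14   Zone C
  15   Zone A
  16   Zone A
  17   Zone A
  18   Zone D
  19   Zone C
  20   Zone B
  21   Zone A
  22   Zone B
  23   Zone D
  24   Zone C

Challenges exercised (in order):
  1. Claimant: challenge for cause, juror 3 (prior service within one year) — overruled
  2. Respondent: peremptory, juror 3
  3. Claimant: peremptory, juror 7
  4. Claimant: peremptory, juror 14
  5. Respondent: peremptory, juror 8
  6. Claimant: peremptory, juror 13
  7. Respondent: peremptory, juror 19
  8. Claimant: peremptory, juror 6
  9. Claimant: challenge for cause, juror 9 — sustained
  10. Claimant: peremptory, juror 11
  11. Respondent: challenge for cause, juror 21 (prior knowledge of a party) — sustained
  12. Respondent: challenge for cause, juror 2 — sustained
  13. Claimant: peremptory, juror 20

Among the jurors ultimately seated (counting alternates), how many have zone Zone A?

3

Removed: #2, #3, #6, #7, #8, #9, #11, #13, #14, #19, #20, #21.
Seated (12 incl. alternates): #1, #4, #5, #10, #12, #15, #16, #17, #18, #22, #23, #24.
Of those, in Zone A: #15, #16, #17 → 3.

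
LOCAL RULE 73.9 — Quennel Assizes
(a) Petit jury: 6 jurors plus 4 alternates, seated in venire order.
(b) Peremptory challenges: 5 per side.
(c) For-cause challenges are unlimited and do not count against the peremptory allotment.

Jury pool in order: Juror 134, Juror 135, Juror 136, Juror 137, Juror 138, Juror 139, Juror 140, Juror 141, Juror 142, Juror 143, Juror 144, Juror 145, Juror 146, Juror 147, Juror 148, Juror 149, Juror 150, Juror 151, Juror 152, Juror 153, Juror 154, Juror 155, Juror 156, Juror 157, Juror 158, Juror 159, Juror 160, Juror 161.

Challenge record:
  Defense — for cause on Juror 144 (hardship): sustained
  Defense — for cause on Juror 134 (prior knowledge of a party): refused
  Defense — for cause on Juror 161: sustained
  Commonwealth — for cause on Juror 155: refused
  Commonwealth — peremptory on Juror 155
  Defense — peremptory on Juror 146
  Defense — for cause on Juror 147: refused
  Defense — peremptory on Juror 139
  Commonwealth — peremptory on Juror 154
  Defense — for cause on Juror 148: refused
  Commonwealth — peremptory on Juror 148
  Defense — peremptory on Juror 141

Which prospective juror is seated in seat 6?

140

Removed: #139, #141, #144, #146, #148, #154, #155, #161. (#134, #147 stay — for-cause denied.)
Seating in order: seats 1–6 → #134, #135, #136, #137, #138, #140; alternates → #142, #143, #145, #147.
So seat 6 is #140.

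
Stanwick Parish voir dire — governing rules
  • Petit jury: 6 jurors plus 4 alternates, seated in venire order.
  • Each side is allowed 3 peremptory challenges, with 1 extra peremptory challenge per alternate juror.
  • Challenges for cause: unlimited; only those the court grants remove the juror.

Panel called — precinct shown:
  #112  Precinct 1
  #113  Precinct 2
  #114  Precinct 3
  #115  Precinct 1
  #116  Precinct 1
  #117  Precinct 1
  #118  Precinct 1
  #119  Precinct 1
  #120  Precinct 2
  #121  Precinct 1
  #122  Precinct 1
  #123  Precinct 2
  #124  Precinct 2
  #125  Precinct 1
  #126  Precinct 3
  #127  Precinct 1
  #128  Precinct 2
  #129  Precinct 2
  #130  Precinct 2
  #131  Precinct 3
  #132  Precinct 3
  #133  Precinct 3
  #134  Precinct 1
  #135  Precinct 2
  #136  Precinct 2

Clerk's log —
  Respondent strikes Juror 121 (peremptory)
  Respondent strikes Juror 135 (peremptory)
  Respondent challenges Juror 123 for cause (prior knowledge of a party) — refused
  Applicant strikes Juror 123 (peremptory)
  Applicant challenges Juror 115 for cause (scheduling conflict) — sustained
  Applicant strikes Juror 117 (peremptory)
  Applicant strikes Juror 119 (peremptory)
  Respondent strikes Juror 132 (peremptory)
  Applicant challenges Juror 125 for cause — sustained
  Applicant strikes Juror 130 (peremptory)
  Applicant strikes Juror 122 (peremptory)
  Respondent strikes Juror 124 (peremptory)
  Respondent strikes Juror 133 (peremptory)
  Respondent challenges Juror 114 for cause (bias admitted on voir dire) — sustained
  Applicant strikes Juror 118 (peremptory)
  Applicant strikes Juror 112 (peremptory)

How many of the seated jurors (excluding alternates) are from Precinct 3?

Removed: #112, #114, #115, #117, #118, #119, #121, #122, #123, #124, #125, #130, #132, #133, #135.
Seated jurors 1–6: #113, #116, #120, #126, #127, #128 (alternates #129, #131, #134, #136 not counted).
Of those, in Precinct 3: #126 → 1.

1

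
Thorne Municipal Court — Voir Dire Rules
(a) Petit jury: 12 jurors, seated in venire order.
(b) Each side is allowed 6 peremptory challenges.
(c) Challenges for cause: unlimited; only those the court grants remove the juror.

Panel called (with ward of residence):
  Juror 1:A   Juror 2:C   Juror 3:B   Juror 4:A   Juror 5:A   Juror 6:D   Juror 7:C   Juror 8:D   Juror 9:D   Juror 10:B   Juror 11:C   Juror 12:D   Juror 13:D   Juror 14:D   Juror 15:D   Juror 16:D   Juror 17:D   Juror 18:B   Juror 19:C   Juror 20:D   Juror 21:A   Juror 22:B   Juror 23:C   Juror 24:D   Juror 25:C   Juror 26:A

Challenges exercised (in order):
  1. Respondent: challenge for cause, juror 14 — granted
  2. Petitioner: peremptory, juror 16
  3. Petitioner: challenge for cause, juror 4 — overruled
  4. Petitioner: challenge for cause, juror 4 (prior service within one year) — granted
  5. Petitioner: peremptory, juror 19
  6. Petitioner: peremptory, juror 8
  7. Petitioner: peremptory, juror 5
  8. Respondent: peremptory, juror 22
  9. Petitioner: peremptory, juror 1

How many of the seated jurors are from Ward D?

6

Removed: #1, #4, #5, #8, #14, #16, #19, #22.
Seated jurors 1–12: #2, #3, #6, #7, #9, #10, #11, #12, #13, #15, #17, #18.
Of those, in Ward D: #6, #9, #12, #13, #15, #17 → 6.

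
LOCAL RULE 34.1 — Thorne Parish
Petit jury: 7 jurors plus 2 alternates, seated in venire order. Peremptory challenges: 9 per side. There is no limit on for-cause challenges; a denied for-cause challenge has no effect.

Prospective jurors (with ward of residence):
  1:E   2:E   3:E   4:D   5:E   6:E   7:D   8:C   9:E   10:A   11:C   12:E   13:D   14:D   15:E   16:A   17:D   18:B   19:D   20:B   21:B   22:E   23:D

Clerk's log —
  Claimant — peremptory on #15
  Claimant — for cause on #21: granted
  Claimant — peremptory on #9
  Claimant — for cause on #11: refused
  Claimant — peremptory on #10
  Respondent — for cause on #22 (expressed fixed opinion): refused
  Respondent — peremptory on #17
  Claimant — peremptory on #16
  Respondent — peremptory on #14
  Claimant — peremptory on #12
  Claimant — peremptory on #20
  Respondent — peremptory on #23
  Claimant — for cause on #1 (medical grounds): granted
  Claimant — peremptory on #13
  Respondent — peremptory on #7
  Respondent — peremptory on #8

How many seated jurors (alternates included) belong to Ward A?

0

Removed: #1, #7, #8, #9, #10, #12, #13, #14, #15, #16, #17, #20, #21, #23.
Seated (9 incl. alternates): #2, #3, #4, #5, #6, #11, #18, #19, #22.
None of those are in Ward A → 0.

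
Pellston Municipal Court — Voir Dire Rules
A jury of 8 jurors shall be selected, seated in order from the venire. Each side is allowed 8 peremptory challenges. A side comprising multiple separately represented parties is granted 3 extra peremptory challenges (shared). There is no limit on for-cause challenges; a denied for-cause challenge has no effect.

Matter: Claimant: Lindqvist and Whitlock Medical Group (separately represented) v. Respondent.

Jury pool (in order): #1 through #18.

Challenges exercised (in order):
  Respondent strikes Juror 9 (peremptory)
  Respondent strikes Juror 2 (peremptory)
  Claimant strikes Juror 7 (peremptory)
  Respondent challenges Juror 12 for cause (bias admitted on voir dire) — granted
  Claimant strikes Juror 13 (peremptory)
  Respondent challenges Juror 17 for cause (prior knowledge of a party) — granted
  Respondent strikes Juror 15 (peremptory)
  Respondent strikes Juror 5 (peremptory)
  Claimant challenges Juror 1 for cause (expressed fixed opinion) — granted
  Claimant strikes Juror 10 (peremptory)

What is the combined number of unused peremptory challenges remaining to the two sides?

Claimant allotment: 8 base + 3 multi-party = 11. Respondent allotment: 8.
Claimant peremptories used: #7, #13, #10 — 3 (the for-cause on #1 doesn't count).
Respondent peremptories used: #9, #2, #15, #5 — 4 (for-cause on #12, #17 don't count).
Remaining: (11 − 3) + (8 − 4) = 12.

12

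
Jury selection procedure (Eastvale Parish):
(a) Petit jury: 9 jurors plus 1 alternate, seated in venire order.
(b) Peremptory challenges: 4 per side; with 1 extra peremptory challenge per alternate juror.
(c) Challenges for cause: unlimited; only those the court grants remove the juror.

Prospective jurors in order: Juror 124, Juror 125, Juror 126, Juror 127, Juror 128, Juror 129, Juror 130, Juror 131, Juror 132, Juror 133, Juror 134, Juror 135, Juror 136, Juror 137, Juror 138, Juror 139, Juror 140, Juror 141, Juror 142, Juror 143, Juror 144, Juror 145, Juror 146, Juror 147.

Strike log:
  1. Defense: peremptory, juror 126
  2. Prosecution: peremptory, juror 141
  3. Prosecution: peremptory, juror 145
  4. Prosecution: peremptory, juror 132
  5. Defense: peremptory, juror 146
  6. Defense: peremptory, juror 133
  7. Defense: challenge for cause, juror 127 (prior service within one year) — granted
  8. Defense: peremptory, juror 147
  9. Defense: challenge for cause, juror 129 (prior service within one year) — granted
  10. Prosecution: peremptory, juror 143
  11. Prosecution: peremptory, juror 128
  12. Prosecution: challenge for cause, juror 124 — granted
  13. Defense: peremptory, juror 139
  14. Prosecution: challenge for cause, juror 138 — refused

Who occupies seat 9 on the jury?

Removed: #124, #126, #127, #128, #129, #132, #133, #139, #141, #143, #145, #146, #147. (#138 stays — for-cause denied.)
Seating in order: seats 1–9 → #125, #130, #131, #134, #135, #136, #137, #138, #140; alternates → #142.
So seat 9 is #140.

140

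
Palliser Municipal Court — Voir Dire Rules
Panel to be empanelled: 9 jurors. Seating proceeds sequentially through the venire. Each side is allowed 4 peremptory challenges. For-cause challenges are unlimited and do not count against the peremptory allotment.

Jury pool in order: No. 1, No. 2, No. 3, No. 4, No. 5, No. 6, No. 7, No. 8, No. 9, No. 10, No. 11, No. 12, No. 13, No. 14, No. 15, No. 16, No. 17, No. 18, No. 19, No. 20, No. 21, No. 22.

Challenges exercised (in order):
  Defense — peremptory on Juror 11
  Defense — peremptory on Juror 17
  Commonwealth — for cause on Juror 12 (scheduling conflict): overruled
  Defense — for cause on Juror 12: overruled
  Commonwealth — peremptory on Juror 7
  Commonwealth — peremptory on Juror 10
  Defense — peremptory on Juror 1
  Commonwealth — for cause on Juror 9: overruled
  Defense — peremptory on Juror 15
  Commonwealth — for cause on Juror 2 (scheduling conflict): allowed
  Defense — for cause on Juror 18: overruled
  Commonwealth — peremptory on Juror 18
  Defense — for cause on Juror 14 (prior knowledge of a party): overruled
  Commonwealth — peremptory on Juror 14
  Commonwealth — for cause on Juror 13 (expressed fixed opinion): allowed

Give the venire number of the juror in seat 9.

19

Removed: #1, #2, #7, #10, #11, #13, #14, #15, #17, #18. (#9, #12 stay — for-cause denied.)
Filling seats in venire order through position 9: #3, #4, #5, #6, #8, #9, #12, #16, #19.
So seat 9 is #19.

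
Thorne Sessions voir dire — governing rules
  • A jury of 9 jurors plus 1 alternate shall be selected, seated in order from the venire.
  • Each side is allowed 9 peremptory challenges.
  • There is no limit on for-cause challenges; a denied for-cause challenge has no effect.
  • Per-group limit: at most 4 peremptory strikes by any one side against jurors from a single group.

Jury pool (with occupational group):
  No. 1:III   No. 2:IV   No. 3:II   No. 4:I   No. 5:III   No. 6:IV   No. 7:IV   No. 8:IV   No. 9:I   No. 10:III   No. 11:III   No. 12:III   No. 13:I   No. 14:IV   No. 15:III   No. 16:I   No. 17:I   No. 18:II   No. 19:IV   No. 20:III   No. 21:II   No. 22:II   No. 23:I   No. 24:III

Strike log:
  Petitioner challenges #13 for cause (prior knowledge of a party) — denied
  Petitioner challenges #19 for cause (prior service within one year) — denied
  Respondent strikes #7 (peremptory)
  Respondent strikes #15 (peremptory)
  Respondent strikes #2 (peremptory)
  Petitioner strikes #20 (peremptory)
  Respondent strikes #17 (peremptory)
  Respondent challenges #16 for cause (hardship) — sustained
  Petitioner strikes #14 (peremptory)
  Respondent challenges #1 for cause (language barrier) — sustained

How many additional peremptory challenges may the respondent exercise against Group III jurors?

3

Respondent peremptories so far: #7, #15, #2, #17 — 4 of 9 used, 5 left overall.
Against Group III: #15 — 1 used; per-group cap 4 leaves 3.
Binding limit: min(5, 3) = 3.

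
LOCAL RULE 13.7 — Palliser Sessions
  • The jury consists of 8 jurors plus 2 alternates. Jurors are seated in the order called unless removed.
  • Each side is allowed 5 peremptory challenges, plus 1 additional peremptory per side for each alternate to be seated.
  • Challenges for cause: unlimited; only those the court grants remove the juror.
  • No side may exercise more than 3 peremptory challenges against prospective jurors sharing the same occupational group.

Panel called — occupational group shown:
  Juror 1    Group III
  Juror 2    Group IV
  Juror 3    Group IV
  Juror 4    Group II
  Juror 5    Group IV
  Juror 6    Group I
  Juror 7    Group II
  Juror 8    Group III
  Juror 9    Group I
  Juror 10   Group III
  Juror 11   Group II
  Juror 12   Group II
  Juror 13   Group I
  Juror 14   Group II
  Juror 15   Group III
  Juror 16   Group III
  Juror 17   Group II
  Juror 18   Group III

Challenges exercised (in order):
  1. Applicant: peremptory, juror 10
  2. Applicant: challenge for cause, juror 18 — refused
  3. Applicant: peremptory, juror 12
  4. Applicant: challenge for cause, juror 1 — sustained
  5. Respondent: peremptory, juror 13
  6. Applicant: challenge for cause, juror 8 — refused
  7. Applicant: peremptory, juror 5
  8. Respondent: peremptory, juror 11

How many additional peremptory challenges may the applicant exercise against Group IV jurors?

2

Applicant peremptories so far: #10, #12, #5 — 3 of 7 used, 4 left overall.
Against Group IV: #5 — 1 used; per-group cap 3 leaves 2.
Binding limit: min(4, 2) = 2.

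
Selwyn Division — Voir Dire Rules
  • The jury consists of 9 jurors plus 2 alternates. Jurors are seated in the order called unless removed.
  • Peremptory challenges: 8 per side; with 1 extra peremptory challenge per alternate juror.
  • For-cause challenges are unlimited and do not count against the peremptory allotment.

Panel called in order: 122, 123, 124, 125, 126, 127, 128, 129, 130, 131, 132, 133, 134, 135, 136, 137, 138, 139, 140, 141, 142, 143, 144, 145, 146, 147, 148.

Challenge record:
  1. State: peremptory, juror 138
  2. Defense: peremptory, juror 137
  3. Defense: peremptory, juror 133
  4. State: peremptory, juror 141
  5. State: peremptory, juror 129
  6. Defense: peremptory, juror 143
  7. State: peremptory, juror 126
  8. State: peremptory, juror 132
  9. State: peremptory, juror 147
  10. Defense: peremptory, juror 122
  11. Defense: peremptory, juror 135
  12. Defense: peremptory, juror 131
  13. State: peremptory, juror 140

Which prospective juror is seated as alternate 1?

Removed: #122, #126, #129, #131, #132, #133, #135, #137, #138, #140, #141, #143, #147.
Seating in order: seats 1–9 → #123, #124, #125, #127, #128, #130, #134, #136, #139; alternates → #142, #144.
So alternate 1 is #142.

142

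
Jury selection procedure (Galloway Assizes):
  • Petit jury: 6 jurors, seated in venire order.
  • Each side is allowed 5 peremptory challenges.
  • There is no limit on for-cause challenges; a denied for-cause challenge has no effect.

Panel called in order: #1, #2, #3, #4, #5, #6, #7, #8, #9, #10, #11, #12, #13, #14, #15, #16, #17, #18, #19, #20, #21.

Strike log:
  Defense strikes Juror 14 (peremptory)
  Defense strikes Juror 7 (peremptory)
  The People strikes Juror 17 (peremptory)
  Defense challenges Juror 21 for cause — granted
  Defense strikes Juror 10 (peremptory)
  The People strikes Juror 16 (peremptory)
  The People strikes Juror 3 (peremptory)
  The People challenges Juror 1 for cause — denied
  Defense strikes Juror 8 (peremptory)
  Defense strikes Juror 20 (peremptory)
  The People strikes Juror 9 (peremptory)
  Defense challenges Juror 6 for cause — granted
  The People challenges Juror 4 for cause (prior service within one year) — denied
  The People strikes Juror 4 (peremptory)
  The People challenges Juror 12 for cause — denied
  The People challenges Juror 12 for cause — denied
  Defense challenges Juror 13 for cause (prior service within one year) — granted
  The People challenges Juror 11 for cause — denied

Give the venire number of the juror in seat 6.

Removed: #3, #4, #6, #7, #8, #9, #10, #13, #14, #16, #17, #20, #21. (#1, #11, #12 stay — for-cause denied.)
Seating in order: seats 1–6 → #1, #2, #5, #11, #12, #15.
So seat 6 is #15.

15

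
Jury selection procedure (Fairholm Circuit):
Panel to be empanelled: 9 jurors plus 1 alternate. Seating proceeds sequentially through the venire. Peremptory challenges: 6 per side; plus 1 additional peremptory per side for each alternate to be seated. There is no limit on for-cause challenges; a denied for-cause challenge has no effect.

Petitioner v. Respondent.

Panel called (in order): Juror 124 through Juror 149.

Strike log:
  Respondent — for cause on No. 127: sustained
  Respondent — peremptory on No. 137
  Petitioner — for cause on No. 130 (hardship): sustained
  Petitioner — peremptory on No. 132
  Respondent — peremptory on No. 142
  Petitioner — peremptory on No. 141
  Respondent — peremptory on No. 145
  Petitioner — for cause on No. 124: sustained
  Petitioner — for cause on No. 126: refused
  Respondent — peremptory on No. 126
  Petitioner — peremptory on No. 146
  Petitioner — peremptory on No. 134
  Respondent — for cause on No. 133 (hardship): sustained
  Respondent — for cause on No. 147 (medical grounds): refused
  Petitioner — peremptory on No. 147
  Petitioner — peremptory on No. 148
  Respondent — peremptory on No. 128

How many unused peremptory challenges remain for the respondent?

2

Respondent allotment: 6 base + 1 × 1 alternate = 7.
Respondent peremptories used: #137, #142, #145, #126, #128 — 5 (for-cause on #127, #133, #147 don't count).
Remaining: 7 − 5 = 2.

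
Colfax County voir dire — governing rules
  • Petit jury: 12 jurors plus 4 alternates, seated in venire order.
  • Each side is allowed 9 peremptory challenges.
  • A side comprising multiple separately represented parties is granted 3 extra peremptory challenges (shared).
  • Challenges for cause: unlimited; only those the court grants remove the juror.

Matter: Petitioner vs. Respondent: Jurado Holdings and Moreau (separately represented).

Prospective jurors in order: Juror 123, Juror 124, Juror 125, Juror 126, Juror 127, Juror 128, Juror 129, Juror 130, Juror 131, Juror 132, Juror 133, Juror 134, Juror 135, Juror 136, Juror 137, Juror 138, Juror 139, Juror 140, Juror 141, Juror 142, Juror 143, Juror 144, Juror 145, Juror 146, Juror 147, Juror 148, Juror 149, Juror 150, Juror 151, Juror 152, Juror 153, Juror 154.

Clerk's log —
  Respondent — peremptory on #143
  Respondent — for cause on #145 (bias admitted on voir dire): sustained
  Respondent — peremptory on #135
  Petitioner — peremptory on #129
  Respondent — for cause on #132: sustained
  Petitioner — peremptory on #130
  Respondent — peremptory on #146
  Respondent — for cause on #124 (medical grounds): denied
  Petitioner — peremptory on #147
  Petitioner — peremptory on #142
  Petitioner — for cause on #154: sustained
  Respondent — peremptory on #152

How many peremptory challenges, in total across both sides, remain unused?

13

Petitioner allotment: 9. Respondent allotment: 9 base + 3 multi-party = 12.
Petitioner peremptories used: #129, #130, #147, #142 — 4 (the for-cause on #154 doesn't count).
Respondent peremptories used: #143, #135, #146, #152 — 4 (for-cause on #145, #132, #124 don't count).
Remaining: (9 − 4) + (12 − 4) = 13.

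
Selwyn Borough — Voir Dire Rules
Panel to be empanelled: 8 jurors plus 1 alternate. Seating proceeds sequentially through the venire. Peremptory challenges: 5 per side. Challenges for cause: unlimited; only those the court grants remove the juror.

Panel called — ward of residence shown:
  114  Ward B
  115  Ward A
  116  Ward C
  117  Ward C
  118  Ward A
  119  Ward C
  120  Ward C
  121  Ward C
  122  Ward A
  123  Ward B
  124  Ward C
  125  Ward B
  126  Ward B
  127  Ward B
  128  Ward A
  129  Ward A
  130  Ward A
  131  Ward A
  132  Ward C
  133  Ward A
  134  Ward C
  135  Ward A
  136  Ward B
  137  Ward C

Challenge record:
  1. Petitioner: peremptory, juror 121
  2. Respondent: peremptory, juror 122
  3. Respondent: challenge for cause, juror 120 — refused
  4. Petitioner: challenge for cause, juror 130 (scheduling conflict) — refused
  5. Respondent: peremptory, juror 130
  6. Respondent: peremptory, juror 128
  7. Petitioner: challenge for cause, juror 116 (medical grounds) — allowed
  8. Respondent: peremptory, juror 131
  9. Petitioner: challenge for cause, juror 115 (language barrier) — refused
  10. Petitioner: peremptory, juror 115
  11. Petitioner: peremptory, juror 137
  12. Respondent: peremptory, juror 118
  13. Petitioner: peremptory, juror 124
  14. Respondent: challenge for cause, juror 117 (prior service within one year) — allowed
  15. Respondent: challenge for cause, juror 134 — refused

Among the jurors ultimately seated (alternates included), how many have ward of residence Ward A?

Removed: #115, #116, #117, #118, #121, #122, #124, #128, #130, #131, #137.
Seated (9 incl. alternates): #114, #119, #120, #123, #125, #126, #127, #129, #132.
Of those, in Ward A: #129 → 1.

1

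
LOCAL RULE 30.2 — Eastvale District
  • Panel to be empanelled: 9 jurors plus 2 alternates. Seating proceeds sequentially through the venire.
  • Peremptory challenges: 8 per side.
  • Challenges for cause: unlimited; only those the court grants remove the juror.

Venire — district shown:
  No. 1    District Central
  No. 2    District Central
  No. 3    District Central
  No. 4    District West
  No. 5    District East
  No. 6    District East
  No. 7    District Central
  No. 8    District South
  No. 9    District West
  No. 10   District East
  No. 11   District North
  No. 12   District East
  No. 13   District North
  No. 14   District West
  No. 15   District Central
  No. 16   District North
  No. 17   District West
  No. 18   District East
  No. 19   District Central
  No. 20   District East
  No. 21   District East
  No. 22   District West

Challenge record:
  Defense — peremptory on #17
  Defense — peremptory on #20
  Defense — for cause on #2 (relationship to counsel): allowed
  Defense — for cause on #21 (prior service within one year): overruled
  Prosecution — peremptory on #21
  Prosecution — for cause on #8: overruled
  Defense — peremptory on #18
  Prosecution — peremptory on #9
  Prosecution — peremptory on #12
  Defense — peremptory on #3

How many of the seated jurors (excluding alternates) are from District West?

Removed: #2, #3, #9, #12, #17, #18, #20, #21.
Seated jurors 1–9: #1, #4, #5, #6, #7, #8, #10, #11, #13 (alternates #14, #15 not counted).
Of those, in District West: #4 → 1.

1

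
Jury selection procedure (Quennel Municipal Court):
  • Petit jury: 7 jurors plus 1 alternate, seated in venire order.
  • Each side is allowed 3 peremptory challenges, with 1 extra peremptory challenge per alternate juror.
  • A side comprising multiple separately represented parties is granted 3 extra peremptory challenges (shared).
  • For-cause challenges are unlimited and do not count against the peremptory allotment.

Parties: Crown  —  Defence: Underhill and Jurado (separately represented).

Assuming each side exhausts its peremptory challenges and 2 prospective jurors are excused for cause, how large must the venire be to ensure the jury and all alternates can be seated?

21

Seats to fill: 7 + 1 alternates = 8.
Peremptories — Crown: 3 + 1×1 = 4; Defence: 3 + 1×1 + 3 = 7; total 11.
For-cause removals: 2.
Minimum venire: 8 + 11 + 2 = 21.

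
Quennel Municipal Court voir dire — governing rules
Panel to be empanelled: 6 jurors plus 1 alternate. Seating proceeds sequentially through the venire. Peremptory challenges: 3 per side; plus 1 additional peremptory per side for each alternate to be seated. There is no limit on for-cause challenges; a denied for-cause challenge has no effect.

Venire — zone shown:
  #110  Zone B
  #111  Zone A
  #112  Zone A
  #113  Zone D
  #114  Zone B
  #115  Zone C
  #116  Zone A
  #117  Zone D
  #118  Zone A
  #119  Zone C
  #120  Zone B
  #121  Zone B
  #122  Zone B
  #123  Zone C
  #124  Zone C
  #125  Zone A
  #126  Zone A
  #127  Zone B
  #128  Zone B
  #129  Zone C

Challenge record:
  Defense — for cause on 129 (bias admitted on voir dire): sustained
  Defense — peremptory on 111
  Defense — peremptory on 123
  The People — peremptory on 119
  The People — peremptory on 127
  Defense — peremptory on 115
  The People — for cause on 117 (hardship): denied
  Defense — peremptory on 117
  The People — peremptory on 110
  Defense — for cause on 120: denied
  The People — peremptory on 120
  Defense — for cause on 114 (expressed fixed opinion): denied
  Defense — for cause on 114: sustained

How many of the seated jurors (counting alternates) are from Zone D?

Removed: #110, #111, #114, #115, #117, #119, #120, #123, #127, #129.
Seated (7 incl. alternates): #112, #113, #116, #118, #121, #122, #124.
Of those, in Zone D: #113 → 1.

1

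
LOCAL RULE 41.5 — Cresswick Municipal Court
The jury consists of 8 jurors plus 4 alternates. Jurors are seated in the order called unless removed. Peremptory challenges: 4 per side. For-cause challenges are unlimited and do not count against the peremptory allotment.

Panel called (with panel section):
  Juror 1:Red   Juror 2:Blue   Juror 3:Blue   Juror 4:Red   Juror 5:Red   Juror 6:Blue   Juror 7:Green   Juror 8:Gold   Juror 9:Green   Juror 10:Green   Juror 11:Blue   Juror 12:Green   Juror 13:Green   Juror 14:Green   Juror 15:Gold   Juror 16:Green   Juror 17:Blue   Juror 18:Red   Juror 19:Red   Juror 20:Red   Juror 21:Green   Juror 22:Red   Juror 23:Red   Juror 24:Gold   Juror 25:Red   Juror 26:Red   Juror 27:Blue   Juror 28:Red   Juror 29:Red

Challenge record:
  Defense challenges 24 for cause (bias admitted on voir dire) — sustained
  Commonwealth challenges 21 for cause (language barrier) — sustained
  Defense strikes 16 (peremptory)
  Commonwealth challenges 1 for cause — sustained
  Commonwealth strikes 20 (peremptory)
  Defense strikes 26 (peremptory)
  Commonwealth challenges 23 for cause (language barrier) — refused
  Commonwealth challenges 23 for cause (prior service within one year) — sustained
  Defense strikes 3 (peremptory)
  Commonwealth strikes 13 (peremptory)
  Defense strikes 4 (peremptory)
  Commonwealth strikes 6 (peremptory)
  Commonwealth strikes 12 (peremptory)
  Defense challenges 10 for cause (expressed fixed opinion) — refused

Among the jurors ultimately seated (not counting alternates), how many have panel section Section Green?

4

Removed: #1, #3, #4, #6, #12, #13, #16, #20, #21, #23, #24, #26.
Seated jurors 1–8: #2, #5, #7, #8, #9, #10, #11, #14 (alternates #15, #17, #18, #19 not counted).
Of those, in Section Green: #7, #9, #10, #14 → 4.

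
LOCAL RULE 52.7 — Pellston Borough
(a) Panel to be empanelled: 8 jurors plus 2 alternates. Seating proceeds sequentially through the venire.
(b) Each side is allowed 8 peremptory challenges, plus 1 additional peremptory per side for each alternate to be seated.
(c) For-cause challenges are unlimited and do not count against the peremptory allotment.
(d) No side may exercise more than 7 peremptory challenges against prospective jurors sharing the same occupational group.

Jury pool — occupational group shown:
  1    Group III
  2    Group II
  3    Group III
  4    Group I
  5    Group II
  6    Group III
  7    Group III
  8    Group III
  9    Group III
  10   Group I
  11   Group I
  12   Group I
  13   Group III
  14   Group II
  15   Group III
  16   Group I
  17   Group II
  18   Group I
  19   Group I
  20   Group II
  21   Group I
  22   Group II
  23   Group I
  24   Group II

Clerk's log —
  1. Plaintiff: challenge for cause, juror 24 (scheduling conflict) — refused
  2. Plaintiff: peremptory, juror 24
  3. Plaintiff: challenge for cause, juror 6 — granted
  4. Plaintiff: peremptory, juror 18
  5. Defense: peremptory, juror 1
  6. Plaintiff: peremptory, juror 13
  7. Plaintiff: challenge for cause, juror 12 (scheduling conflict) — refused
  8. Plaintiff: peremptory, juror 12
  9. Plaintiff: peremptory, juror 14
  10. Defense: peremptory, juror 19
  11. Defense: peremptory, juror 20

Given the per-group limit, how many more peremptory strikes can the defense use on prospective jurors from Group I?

6

Defense peremptories so far: #1, #19, #20 — 3 of 10 used, 7 left overall.
Against Group I: #19 — 1 used; per-group cap 7 leaves 6.
Binding limit: min(7, 6) = 6.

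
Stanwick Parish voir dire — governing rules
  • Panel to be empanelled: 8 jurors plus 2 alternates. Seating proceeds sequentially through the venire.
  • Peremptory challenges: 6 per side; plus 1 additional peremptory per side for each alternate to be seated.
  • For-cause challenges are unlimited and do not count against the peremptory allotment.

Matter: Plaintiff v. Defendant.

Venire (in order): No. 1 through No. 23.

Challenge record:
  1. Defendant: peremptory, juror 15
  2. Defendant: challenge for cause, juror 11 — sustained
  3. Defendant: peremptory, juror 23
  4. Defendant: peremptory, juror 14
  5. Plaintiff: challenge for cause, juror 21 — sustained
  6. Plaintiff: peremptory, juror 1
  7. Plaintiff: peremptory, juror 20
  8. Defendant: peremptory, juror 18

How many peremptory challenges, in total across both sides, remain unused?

Plaintiff allotment: 6 base + 1 × 2 alternates = 8. Defendant allotment: 6 base + 1 × 2 alternates = 8.
Plaintiff peremptories used: #1, #20 — 2 (the for-cause on #21 doesn't count).
Defendant peremptories used: #15, #23, #14, #18 — 4 (the for-cause on #11 doesn't count).
Remaining: (8 − 2) + (8 − 4) = 10.

10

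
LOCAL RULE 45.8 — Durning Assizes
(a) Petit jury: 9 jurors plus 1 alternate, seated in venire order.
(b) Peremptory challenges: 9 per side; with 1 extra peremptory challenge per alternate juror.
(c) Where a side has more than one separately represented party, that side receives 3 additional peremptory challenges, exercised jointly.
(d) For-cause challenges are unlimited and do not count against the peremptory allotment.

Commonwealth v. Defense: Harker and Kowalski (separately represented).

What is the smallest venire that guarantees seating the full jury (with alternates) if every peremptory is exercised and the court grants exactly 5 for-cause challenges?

38

Seats to fill: 9 + 1 alternates = 10.
Peremptories — Commonwealth: 9 + 1×1 = 10; Defense: 9 + 1×1 + 3 = 13; total 23.
For-cause removals: 5.
Minimum venire: 10 + 23 + 5 = 38.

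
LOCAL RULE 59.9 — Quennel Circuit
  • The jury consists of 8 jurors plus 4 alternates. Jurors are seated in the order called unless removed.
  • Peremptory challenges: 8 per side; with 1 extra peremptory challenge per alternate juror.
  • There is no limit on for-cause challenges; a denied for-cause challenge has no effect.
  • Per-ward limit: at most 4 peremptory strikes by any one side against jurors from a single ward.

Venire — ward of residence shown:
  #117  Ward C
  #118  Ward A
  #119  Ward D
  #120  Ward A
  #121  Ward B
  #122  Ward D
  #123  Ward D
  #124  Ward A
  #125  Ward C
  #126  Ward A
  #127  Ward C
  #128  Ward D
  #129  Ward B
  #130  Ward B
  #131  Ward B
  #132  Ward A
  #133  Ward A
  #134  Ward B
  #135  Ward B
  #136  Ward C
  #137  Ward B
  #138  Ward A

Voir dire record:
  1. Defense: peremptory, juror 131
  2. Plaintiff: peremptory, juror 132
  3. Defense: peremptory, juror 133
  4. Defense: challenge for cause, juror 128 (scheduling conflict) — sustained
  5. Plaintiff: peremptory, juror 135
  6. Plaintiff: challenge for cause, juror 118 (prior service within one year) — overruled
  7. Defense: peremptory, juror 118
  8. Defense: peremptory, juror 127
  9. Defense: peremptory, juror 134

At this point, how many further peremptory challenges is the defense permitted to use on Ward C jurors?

3

Defense peremptories so far: #131, #133, #118, #127, #134 — 5 of 12 used, 7 left overall.
Against Ward C: #127 — 1 used; per-ward cap 4 leaves 3.
Binding limit: min(7, 3) = 3.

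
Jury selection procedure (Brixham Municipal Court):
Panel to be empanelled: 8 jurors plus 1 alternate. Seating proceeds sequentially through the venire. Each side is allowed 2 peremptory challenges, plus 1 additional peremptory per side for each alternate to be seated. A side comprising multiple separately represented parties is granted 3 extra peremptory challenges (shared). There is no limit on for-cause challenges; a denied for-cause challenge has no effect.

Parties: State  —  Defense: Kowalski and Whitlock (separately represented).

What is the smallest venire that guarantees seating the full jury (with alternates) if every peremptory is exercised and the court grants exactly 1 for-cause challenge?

Seats to fill: 8 + 1 alternates = 9.
Peremptories — State: 2 + 1×1 = 3; Defense: 2 + 1×1 + 3 = 6; total 9.
For-cause removals: 1.
Minimum venire: 9 + 9 + 1 = 19.

19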